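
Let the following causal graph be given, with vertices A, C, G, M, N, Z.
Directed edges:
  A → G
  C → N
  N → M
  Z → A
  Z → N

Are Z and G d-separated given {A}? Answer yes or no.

Bayes-Ball from Z | {A} reaches {M,N}.
G ∉ reach(Z|{A}) ⇒ Z ⊥ G | {A}.

Yes — Z ⊥ G | {A}.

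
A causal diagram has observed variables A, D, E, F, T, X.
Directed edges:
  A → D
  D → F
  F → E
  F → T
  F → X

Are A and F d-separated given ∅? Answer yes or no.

No — A and F are d-connected given ∅.

Bayes-Ball from A | ∅ reaches {D,E,F,T,X}.
F ∈ reach(A|∅) ⇒ A ⊥̸ F | ∅.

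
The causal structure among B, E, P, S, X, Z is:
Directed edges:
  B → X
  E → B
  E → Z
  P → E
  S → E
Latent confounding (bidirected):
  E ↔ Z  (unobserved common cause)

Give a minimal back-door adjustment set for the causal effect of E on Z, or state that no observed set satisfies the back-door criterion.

desc(E)\{E}={B,X,Z}; candidates ⊆ {P,S}.
E↔Z: latent back-door arc(s) into E.
size 0: {}; under {} E still reaches {P,S,Z} ∋ Z.
size 1: {P}, {S}; under {P} E still reaches {S,Z} ∋ Z.
size 2: {P,S}; under {P,S} E still reaches {Z} ∋ Z.
E↔Z cannot be blocked by any observed set — no back-door set.

E→Z: no observed back-door set.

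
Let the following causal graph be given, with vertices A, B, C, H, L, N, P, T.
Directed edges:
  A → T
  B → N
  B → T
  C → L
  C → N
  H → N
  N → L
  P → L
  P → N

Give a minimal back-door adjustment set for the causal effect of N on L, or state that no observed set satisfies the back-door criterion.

desc(N)\{N}={L}; candidates ⊆ {A,B,C,H,P,T}.
size 0: {}; under {} N still reaches {B,C,H,L,P,T} ∋ L.
size 1: {A}, {B}, {C} …(+3); under {A} N still reaches {B,C,H,L,P,T} ∋ L.
{C,P}: N⊥L given {C,P} in G with N→· removed — back-door holds.

N→L: minimal back-door set {C, P}.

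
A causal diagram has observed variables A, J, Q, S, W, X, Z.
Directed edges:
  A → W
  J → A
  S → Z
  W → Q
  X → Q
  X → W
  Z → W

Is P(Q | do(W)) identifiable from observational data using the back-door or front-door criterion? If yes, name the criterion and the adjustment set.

desc(W)\{W}={Q}; candidates ⊆ {A,J,S,X,Z}.
size 0: {}; under {} W still reaches {A,J,Q,S,X,Z} ∋ Q.
{X}: W⊥Q given {X} in G with W→· removed — back-door holds.
P(Q|do(W)) = Σ_{X} P(Q|W,X)·P(X).

P(Q|do(W)): backdoor, adjust for {X}.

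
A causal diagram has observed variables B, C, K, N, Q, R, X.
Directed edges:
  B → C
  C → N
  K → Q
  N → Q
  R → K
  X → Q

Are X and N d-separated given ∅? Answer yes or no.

Yes — X ⊥ N | ∅.

Bayes-Ball from X | ∅ reaches {Q}.
N ∉ reach(X|∅) ⇒ X ⊥ N | ∅.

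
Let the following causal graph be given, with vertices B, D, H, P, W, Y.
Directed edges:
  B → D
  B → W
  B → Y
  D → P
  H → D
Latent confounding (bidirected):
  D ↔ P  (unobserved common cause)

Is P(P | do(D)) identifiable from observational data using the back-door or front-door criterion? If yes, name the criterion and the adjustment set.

P(P|do(D)): not identifiable (no BD/FD set).

desc(D)\{D}={P}; candidates ⊆ {B,H,W,Y}.
D↔P: latent back-door arc(s) into D.
size 0: {}; under {} D still reaches {B,H,P,W,Y} ∋ P.
size 1: {B}, {H}, {W} …(+1); under {B} D still reaches {H,P} ∋ P.
size 2: {B,H}, {B,W}, {B,Y} …(+3); under {B,H} D still reaches {P} ∋ P.
D↔P cannot be blocked by any observed set — no back-door set.
No mediator lies on a directed D→…→P path.
Neither criterion identifies P(P|do(D)) in this graph.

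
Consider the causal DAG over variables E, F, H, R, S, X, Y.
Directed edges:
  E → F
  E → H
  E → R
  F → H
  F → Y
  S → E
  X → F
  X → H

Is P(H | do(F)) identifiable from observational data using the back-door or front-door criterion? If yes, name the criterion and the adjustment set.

desc(F)\{F}={H,Y}; candidates ⊆ {E,R,S,X}.
size 0: {}; under {} F still reaches {E,H,R,S,X} ∋ H.
size 1: {E}, {R}, {S} …(+1); under {E} F still reaches {H,X} ∋ H.
{E,X}: F⊥H given {E,X} in G with F→· removed — back-door holds.
P(H|do(F)) = Σ_{E,X} P(H|F,E,X)·P(E,X).

P(H|do(F)): backdoor, adjust for {E, X}.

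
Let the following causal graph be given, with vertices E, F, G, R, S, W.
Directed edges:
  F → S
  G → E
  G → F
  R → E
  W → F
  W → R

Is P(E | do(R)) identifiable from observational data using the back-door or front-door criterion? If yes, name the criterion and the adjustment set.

P(E|do(R)): backdoor, adjust for ∅.

desc(R)\{R}={E}; candidates ⊆ {F,G,S,W}.
∅: R⊥E given ∅ in G with R→· removed — back-door holds.
P(E|do(R)) = P(E|R) — no adjustment needed.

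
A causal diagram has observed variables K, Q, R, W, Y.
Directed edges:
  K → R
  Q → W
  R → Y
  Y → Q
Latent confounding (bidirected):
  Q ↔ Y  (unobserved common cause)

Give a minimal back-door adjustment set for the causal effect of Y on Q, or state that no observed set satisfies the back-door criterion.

desc(Y)\{Y}={Q,W}; candidates ⊆ {K,R}.
Y↔Q: latent back-door arc(s) into Y.
size 0: {}; under {} Y still reaches {K,Q,R,W} ∋ Q.
size 1: {K}, {R}; under {K} Y still reaches {Q,R,W} ∋ Q.
size 2: {K,R}; under {K,R} Y still reaches {Q,W} ∋ Q.
Y↔Q cannot be blocked by any observed set — no back-door set.

Y→Q: no observed back-door set.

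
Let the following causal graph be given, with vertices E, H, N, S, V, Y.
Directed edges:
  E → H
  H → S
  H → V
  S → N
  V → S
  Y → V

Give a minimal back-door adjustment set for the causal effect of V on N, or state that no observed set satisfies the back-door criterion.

desc(V)\{V}={N,S}; candidates ⊆ {E,H,Y}.
size 0: {}; under {} V still reaches {E,H,N,S,Y} ∋ N.
{H}: V⊥N given {H} in G with V→· removed — back-door holds.

V→N: minimal back-door set {H}.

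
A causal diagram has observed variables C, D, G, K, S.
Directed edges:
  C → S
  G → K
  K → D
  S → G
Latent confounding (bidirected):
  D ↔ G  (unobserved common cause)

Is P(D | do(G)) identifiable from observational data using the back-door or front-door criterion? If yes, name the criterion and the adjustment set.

desc(G)\{G}={D,K}; candidates ⊆ {C,S}.
G↔D: latent back-door arc(s) into G.
size 0: {}; under {} G still reaches {C,D,S} ∋ D.
size 1: {C}, {S}; under {C} G still reaches {D,S} ∋ D.
size 2: {C,S}; under {C,S} G still reaches {D} ∋ D.
G↔D cannot be blocked by any observed set — no back-door set.
{K}: (i) intercepts every directed G→D path; (ii) no back-door G→{K}; (iii) {G} blocks every back-door {K}→D. Front-door holds.
P(D|do(G)) = Σ_{K} P(K|G) Σ_{G'} P(D|K,G')P(G').

P(D|do(G)): frontdoor, adjust for {K}.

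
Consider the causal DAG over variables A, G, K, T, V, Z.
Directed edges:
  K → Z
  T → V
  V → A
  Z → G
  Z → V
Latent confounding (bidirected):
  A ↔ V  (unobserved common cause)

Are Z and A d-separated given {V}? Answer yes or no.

Bayes-Ball from Z | {V} reaches {A,G,K,T}.
A ∈ reach(Z|{V}) ⇒ Z ⊥̸ A | {V}.

No — Z and A are d-connected given {V}.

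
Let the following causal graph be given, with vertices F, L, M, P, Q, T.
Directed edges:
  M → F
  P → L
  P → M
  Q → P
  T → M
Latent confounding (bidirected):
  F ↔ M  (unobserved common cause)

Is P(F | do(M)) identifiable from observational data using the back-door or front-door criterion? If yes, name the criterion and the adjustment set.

desc(M)\{M}={F}; candidates ⊆ {L,P,Q,T}.
M↔F: latent back-door arc(s) into M.
size 0: {}; under {} M still reaches {F,L,P,Q,T} ∋ F.
size 1: {L}, {P}, {Q} …(+1); under {L} M still reaches {F,P,Q,T} ∋ F.
size 2: {L,P}, {L,Q}, {L,T} …(+3); under {L,P} M still reaches {F,T} ∋ F.
M↔F cannot be blocked by any observed set — no back-door set.
No mediator lies on a directed M→…→F path.
Neither criterion identifies P(F|do(M)) in this graph.

P(F|do(M)): not identifiable (no BD/FD set).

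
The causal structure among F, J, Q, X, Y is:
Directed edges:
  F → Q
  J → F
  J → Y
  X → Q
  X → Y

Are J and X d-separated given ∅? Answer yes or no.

Bayes-Ball from J | ∅ reaches {F,Q,Y}.
X ∉ reach(J|∅) ⇒ J ⊥ X | ∅.

Yes — J ⊥ X | ∅.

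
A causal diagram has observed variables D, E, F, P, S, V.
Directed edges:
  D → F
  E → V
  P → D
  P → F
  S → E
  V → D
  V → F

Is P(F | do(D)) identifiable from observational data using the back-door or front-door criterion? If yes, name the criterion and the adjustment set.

P(F|do(D)): backdoor, adjust for {P, V}.

desc(D)\{D}={F}; candidates ⊆ {E,P,S,V}.
size 0: {}; under {} D still reaches {E,F,P,S,V} ∋ F.
size 1: {E}, {P}, {S} …(+1); under {E} D still reaches {F,P,V} ∋ F.
{P,V}: D⊥F given {P,V} in G with D→· removed — back-door holds.
P(F|do(D)) = Σ_{P,V} P(F|D,P,V)·P(P,V).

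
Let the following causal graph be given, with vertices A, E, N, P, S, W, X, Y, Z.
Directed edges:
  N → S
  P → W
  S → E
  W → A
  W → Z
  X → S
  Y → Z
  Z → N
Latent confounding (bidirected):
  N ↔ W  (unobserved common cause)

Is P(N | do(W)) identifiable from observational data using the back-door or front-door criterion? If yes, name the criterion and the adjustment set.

P(N|do(W)): frontdoor, adjust for {Z}.

desc(W)\{W}={A,E,N,S,Z}; candidates ⊆ {P,X,Y}.
W↔N: latent back-door arc(s) into W.
size 0: {}; under {} W still reaches {E,N,P,S} ∋ N.
size 1: {P}, {X}, {Y}; under {P} W still reaches {E,N,S} ∋ N.
size 2: {P,X}, {P,Y}, {X,Y}; under {P,X} W still reaches {E,N,S} ∋ N.
W↔N cannot be blocked by any observed set — no back-door set.
{Z}: (i) intercepts every directed W→N path; (ii) no back-door W→{Z}; (iii) {W} blocks every back-door {Z}→N. Front-door holds.
P(N|do(W)) = Σ_{Z} P(Z|W) Σ_{W'} P(N|Z,W')P(W').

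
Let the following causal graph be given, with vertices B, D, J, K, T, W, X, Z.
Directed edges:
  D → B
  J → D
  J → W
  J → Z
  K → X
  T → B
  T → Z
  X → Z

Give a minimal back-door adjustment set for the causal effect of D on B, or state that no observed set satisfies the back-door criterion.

desc(D)\{D}={B}; candidates ⊆ {J,K,T,W,X,Z}.
∅: D⊥B given ∅ in G with D→· removed — back-door holds.

D→B: minimal back-door set ∅.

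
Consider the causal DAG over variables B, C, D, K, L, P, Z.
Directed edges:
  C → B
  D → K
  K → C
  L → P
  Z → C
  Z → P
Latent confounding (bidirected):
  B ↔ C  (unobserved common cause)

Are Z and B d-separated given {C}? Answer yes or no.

Bayes-Ball from Z | {C} reaches {B,D,K,P}.
B ∈ reach(Z|{C}) ⇒ Z ⊥̸ B | {C}.

No — Z and B are d-connected given {C}.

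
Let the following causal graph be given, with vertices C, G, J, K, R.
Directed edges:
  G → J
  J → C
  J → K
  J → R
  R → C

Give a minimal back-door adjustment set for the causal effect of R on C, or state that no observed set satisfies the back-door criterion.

R→C: minimal back-door set {J}.

desc(R)\{R}={C}; candidates ⊆ {G,J,K}.
size 0: {}; under {} R still reaches {C,G,J,K} ∋ C.
{J}: R⊥C given {J} in G with R→· removed — back-door holds.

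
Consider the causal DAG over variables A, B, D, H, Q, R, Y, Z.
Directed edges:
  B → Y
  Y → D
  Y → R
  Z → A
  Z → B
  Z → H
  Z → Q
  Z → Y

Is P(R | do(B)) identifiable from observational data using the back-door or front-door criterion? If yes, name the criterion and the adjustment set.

P(R|do(B)): backdoor, adjust for {Z}.

desc(B)\{B}={D,R,Y}; candidates ⊆ {A,H,Q,Z}.
size 0: {}; under {} B still reaches {A,D,H,Q,R,Y,Z} ∋ R.
{Z}: B⊥R given {Z} in G with B→· removed — back-door holds.
P(R|do(B)) = Σ_{Z} P(R|B,Z)·P(Z).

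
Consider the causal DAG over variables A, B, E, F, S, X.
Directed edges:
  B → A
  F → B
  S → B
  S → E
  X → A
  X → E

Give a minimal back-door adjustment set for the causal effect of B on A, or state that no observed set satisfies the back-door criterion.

B→A: minimal back-door set ∅.

desc(B)\{B}={A}; candidates ⊆ {E,F,S,X}.
∅: B⊥A given ∅ in G with B→· removed — back-door holds.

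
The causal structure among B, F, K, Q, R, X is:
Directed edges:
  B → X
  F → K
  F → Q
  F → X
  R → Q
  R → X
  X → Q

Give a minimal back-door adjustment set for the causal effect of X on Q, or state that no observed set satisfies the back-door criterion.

X→Q: minimal back-door set {F, R}.

desc(X)\{X}={Q}; candidates ⊆ {B,F,K,R}.
size 0: {}; under {} X still reaches {B,F,K,Q,R} ∋ Q.
size 1: {B}, {F}, {K} …(+1); under {B} X still reaches {F,K,Q,R} ∋ Q.
{F,R}: X⊥Q given {F,R} in G with X→· removed — back-door holds.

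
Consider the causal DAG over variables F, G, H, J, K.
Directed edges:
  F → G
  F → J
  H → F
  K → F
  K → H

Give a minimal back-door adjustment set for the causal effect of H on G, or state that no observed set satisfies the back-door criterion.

desc(H)\{H}={F,G,J}; candidates ⊆ {K}.
size 0: {}; under {} H still reaches {F,G,J,K} ∋ G.
{K}: H⊥G given {K} in G with H→· removed — back-door holds.

H→G: minimal back-door set {K}.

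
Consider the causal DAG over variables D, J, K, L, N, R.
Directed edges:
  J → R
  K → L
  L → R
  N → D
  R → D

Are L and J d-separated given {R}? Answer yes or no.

No — L and J are d-connected given {R}.

Bayes-Ball from L | {R} reaches {J,K}.
J ∈ reach(L|{R}) ⇒ L ⊥̸ J | {R}.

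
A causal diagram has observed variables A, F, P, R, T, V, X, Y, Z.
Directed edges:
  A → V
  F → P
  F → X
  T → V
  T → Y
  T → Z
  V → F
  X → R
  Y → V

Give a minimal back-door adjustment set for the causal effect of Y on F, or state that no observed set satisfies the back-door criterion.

Y→F: minimal back-door set {T}.

desc(Y)\{Y}={F,P,R,V,X}; candidates ⊆ {A,T,Z}.
size 0: {}; under {} Y still reaches {F,P,R,T,V,X,Z} ∋ F.
{T}: Y⊥F given {T} in G with Y→· removed — back-door holds.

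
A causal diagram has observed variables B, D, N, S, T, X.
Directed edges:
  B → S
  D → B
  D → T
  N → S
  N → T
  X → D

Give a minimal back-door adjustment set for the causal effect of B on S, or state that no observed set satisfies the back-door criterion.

desc(B)\{B}={S}; candidates ⊆ {D,N,T,X}.
∅: B⊥S given ∅ in G with B→· removed — back-door holds.

B→S: minimal back-door set ∅.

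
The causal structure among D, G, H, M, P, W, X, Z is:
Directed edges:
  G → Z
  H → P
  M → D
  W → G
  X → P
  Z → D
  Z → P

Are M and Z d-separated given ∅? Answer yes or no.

Yes — M ⊥ Z | ∅.

Bayes-Ball from M | ∅ reaches {D}.
Z ∉ reach(M|∅) ⇒ M ⊥ Z | ∅.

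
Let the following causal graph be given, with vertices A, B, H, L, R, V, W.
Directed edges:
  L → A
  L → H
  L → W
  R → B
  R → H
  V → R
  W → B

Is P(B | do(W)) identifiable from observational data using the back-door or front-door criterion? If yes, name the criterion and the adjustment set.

P(B|do(W)): backdoor, adjust for ∅.

desc(W)\{W}={B}; candidates ⊆ {A,H,L,R,V}.
∅: W⊥B given ∅ in G with W→· removed — back-door holds.
P(B|do(W)) = P(B|W) — no adjustment needed.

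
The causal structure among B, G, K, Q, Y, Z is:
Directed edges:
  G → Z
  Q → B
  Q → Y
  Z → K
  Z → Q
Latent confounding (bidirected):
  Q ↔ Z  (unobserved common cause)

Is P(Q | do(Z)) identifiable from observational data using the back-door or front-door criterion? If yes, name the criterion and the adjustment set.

P(Q|do(Z)): not identifiable (no BD/FD set).

desc(Z)\{Z}={B,K,Q,Y}; candidates ⊆ {G}.
Z↔Q: latent back-door arc(s) into Z.
size 0: {}; under {} Z still reaches {B,G,Q,Y} ∋ Q.
size 1: {G}; under {G} Z still reaches {B,Q,Y} ∋ Q.
Z↔Q cannot be blocked by any observed set — no back-door set.
No mediator lies on a directed Z→…→Q path.
Neither criterion identifies P(Q|do(Z)) in this graph.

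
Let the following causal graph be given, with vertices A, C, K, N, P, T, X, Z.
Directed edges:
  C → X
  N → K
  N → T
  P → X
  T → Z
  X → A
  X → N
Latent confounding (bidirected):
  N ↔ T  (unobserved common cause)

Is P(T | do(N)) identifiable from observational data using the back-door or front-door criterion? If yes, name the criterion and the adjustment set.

P(T|do(N)): not identifiable (no BD/FD set).

desc(N)\{N}={K,T,Z}; candidates ⊆ {A,C,P,X}.
N↔T: latent back-door arc(s) into N.
size 0: {}; under {} N still reaches {A,C,P,T,X,Z} ∋ T.
size 1: {A}, {C}, {P} …(+1); under {A} N still reaches {C,P,T,X,Z} ∋ T.
size 2: {A,C}, {A,P}, {A,X} …(+3); under {A,C} N still reaches {P,T,X,Z} ∋ T.
N↔T cannot be blocked by any observed set — no back-door set.
No mediator lies on a directed N→…→T path.
Neither criterion identifies P(T|do(N)) in this graph.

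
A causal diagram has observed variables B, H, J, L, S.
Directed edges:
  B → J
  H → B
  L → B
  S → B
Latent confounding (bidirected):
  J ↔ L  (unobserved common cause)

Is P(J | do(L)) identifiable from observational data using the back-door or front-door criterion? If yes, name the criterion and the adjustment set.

desc(L)\{L}={B,J}; candidates ⊆ {H,S}.
L↔J: latent back-door arc(s) into L.
size 0: {}; under {} L still reaches {J} ∋ J.
size 1: {H}, {S}; under {H} L still reaches {J} ∋ J.
size 2: {H,S}; under {H,S} L still reaches {J} ∋ J.
L↔J cannot be blocked by any observed set — no back-door set.
{B}: (i) intercepts every directed L→J path; (ii) no back-door L→{B}; (iii) {L} blocks every back-door {B}→J. Front-door holds.
P(J|do(L)) = Σ_{B} P(B|L) Σ_{L'} P(J|B,L')P(L').

P(J|do(L)): frontdoor, adjust for {B}.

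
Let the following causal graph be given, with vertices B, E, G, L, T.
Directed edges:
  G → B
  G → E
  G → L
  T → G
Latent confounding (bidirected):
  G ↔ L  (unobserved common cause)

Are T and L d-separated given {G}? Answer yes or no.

Bayes-Ball from T | {G} reaches {L}.
L ∈ reach(T|{G}) ⇒ T ⊥̸ L | {G}.

No — T and L are d-connected given {G}.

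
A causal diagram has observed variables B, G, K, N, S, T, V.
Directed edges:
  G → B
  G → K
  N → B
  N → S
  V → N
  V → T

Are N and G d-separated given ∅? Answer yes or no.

Bayes-Ball from N | ∅ reaches {B,S,T,V}.
G ∉ reach(N|∅) ⇒ N ⊥ G | ∅.

Yes — N ⊥ G | ∅.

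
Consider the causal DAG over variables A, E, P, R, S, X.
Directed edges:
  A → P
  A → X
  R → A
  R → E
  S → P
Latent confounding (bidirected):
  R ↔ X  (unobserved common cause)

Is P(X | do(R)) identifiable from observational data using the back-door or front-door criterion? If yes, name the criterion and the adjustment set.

P(X|do(R)): frontdoor, adjust for {A}.

desc(R)\{R}={A,E,P,X}; candidates ⊆ {S}.
R↔X: latent back-door arc(s) into R.
size 0: {}; under {} R still reaches {X} ∋ X.
size 1: {S}; under {S} R still reaches {X} ∋ X.
R↔X cannot be blocked by any observed set — no back-door set.
{A}: (i) intercepts every directed R→X path; (ii) no back-door R→{A}; (iii) {R} blocks every back-door {A}→X. Front-door holds.
P(X|do(R)) = Σ_{A} P(A|R) Σ_{R'} P(X|A,R')P(R').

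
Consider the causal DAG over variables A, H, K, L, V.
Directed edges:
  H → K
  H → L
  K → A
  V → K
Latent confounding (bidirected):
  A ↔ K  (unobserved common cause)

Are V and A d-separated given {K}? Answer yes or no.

Bayes-Ball from V | {K} reaches {A,H,L}.
A ∈ reach(V|{K}) ⇒ V ⊥̸ A | {K}.

No — V and A are d-connected given {K}.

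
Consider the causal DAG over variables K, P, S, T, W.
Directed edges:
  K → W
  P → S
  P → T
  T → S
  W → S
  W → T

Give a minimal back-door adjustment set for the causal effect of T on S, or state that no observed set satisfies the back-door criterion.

desc(T)\{T}={S}; candidates ⊆ {K,P,W}.
size 0: {}; under {} T still reaches {K,P,S,W} ∋ S.
size 1: {K}, {P}, {W}; under {K} T still reaches {P,S,W} ∋ S.
{P,W}: T⊥S given {P,W} in G with T→· removed — back-door holds.

T→S: minimal back-door set {P, W}.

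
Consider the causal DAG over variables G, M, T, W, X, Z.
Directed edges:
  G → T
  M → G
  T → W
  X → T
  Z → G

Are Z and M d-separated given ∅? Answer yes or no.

Yes — Z ⊥ M | ∅.

Bayes-Ball from Z | ∅ reaches {G,T,W}.
M ∉ reach(Z|∅) ⇒ Z ⊥ M | ∅.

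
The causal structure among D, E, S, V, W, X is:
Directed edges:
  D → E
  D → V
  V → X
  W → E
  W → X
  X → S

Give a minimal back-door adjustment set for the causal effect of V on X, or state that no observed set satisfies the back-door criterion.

V→X: minimal back-door set ∅.

desc(V)\{V}={S,X}; candidates ⊆ {D,E,W}.
∅: V⊥X given ∅ in G with V→· removed — back-door holds.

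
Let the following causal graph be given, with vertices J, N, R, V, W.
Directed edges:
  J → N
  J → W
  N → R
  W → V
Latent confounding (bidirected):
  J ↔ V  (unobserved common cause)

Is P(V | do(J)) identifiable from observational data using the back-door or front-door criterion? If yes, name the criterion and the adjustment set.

P(V|do(J)): frontdoor, adjust for {W}.

desc(J)\{J}={N,R,V,W}; candidates ⊆ {—}.
J↔V: latent back-door arc(s) into J.
size 0: {}; under {} J still reaches {V} ∋ V.
J↔V cannot be blocked by any observed set — no back-door set.
{W}: (i) intercepts every directed J→V path; (ii) no back-door J→{W}; (iii) {J} blocks every back-door {W}→V. Front-door holds.
P(V|do(J)) = Σ_{W} P(W|J) Σ_{J'} P(V|W,J')P(J').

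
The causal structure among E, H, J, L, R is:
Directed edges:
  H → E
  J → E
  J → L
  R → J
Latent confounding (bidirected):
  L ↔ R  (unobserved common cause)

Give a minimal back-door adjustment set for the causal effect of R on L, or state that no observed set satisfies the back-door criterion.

R→L: no observed back-door set.

desc(R)\{R}={E,J,L}; candidates ⊆ {H}.
R↔L: latent back-door arc(s) into R.
size 0: {}; under {} R still reaches {L} ∋ L.
size 1: {H}; under {H} R still reaches {L} ∋ L.
R↔L cannot be blocked by any observed set — no back-door set.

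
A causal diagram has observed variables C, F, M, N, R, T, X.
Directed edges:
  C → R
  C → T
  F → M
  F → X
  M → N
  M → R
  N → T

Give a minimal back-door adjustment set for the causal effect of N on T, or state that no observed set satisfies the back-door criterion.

desc(N)\{N}={T}; candidates ⊆ {C,F,M,R,X}.
∅: N⊥T given ∅ in G with N→· removed — back-door holds.

N→T: minimal back-door set ∅.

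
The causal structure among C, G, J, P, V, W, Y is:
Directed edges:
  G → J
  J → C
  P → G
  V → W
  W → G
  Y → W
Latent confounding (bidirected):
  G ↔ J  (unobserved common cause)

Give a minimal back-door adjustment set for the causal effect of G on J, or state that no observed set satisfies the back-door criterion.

G→J: no observed back-door set.

desc(G)\{G}={C,J}; candidates ⊆ {P,V,W,Y}.
G↔J: latent back-door arc(s) into G.
size 0: {}; under {} G still reaches {C,J,P,V,W,Y} ∋ J.
size 1: {P}, {V}, {W} …(+1); under {P} G still reaches {C,J,V,W,Y} ∋ J.
size 2: {P,V}, {P,W}, {P,Y} …(+3); under {P,V} G still reaches {C,J,W,Y} ∋ J.
G↔J cannot be blocked by any observed set — no back-door set.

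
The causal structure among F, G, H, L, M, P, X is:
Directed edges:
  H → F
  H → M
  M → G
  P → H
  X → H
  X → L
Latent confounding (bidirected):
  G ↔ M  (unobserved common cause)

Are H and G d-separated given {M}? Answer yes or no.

No — H and G are d-connected given {M}.

Bayes-Ball from H | {M} reaches {F,G,L,P,X}.
G ∈ reach(H|{M}) ⇒ H ⊥̸ G | {M}.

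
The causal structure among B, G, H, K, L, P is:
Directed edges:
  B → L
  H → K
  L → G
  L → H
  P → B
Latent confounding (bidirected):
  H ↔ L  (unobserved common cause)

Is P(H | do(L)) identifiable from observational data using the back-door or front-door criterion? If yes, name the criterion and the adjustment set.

P(H|do(L)): not identifiable (no BD/FD set).

desc(L)\{L}={G,H,K}; candidates ⊆ {B,P}.
L↔H: latent back-door arc(s) into L.
size 0: {}; under {} L still reaches {B,H,K,P} ∋ H.
size 1: {B}, {P}; under {B} L still reaches {H,K} ∋ H.
size 2: {B,P}; under {B,P} L still reaches {H,K} ∋ H.
L↔H cannot be blocked by any observed set — no back-door set.
No mediator lies on a directed L→…→H path.
Neither criterion identifies P(H|do(L)) in this graph.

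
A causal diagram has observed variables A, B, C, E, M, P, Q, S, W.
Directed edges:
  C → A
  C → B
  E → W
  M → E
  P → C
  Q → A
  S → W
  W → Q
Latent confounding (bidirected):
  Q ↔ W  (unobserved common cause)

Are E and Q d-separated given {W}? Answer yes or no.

No — E and Q are d-connected given {W}.

Bayes-Ball from E | {W} reaches {A,M,Q,S}.
Q ∈ reach(E|{W}) ⇒ E ⊥̸ Q | {W}.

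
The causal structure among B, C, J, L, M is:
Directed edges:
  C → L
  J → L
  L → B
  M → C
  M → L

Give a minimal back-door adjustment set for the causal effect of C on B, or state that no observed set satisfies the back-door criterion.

desc(C)\{C}={B,L}; candidates ⊆ {J,M}.
size 0: {}; under {} C still reaches {B,L,M} ∋ B.
{M}: C⊥B given {M} in G with C→· removed — back-door holds.

C→B: minimal back-door set {M}.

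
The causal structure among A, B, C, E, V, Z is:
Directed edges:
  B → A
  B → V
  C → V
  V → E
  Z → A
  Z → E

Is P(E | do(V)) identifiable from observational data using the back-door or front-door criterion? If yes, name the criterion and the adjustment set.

P(E|do(V)): backdoor, adjust for ∅.

desc(V)\{V}={E}; candidates ⊆ {A,B,C,Z}.
∅: V⊥E given ∅ in G with V→· removed — back-door holds.
P(E|do(V)) = P(E|V) — no adjustment needed.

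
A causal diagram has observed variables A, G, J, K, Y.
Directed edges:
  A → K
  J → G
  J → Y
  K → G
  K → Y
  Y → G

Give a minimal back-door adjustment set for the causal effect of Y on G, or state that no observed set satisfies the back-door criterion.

Y→G: minimal back-door set {J, K}.

desc(Y)\{Y}={G}; candidates ⊆ {A,J,K}.
size 0: {}; under {} Y still reaches {A,G,J,K} ∋ G.
size 1: {A}, {J}, {K}; under {A} Y still reaches {G,J,K} ∋ G.
{J,K}: Y⊥G given {J,K} in G with Y→· removed — back-door holds.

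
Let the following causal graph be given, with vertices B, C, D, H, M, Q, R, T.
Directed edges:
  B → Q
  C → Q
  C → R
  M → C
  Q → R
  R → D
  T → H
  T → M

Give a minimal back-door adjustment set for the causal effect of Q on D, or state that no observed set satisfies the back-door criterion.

desc(Q)\{Q}={D,R}; candidates ⊆ {B,C,H,M,T}.
size 0: {}; under {} Q still reaches {B,C,D,H,M,R,T} ∋ D.
{C}: Q⊥D given {C} in G with Q→· removed — back-door holds.

Q→D: minimal back-door set {C}.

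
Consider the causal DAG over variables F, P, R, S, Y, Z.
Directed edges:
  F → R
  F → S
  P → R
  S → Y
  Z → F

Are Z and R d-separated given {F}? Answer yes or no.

Yes — Z ⊥ R | {F}.

Bayes-Ball from Z | {F} reaches ∅.
R ∉ reach(Z|{F}) ⇒ Z ⊥ R | {F}.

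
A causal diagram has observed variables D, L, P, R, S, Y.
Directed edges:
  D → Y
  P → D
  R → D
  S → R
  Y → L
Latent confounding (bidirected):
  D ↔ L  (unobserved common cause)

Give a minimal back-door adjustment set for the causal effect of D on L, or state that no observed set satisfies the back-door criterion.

D→L: no observed back-door set.

desc(D)\{D}={L,Y}; candidates ⊆ {P,R,S}.
D↔L: latent back-door arc(s) into D.
size 0: {}; under {} D still reaches {L,P,R,S} ∋ L.
size 1: {P}, {R}, {S}; under {P} D still reaches {L,R,S} ∋ L.
size 2: {P,R}, {P,S}, {R,S}; under {P,R} D still reaches {L} ∋ L.
D↔L cannot be blocked by any observed set — no back-door set.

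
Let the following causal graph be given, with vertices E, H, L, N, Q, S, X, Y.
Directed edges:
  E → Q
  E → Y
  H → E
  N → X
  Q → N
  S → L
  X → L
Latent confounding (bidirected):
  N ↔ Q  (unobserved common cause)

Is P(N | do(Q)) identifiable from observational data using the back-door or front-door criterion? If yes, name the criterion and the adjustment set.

desc(Q)\{Q}={L,N,X}; candidates ⊆ {E,H,S,Y}.
Q↔N: latent back-door arc(s) into Q.
size 0: {}; under {} Q still reaches {E,H,L,N,X,Y} ∋ N.
size 1: {E}, {H}, {S} …(+1); under {E} Q still reaches {L,N,X} ∋ N.
size 2: {E,H}, {E,S}, {E,Y} …(+3); under {E,H} Q still reaches {L,N,X} ∋ N.
Q↔N cannot be blocked by any observed set — no back-door set.
No mediator lies on a directed Q→…→N path.
Neither criterion identifies P(N|do(Q)) in this graph.

P(N|do(Q)): not identifiable (no BD/FD set).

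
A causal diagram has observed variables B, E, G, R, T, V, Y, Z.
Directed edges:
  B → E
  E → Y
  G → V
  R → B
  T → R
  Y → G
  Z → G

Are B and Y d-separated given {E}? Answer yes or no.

Bayes-Ball from B | {E} reaches {R,T}.
Y ∉ reach(B|{E}) ⇒ B ⊥ Y | {E}.

Yes — B ⊥ Y | {E}.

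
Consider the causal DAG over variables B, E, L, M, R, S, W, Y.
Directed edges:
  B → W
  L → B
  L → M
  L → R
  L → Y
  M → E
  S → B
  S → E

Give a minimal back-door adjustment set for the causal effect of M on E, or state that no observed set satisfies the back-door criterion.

desc(M)\{M}={E}; candidates ⊆ {B,L,R,S,W,Y}.
∅: M⊥E given ∅ in G with M→· removed — back-door holds.

M→E: minimal back-door set ∅.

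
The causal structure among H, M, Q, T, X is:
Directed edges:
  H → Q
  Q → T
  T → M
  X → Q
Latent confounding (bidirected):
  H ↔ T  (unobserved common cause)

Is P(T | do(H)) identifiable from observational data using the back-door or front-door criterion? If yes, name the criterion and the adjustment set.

desc(H)\{H}={M,Q,T}; candidates ⊆ {X}.
H↔T: latent back-door arc(s) into H.
size 0: {}; under {} H still reaches {M,T} ∋ T.
size 1: {X}; under {X} H still reaches {M,T} ∋ T.
H↔T cannot be blocked by any observed set — no back-door set.
{Q}: (i) intercepts every directed H→T path; (ii) no back-door H→{Q}; (iii) {H} blocks every back-door {Q}→T. Front-door holds.
P(T|do(H)) = Σ_{Q} P(Q|H) Σ_{H'} P(T|Q,H')P(H').

P(T|do(H)): frontdoor, adjust for {Q}.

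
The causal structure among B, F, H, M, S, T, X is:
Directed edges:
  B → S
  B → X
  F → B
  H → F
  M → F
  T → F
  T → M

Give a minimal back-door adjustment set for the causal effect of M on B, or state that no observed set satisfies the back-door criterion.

M→B: minimal back-door set {T}.

desc(M)\{M}={B,F,S,X}; candidates ⊆ {H,T}.
size 0: {}; under {} M still reaches {B,F,S,T,X} ∋ B.
{T}: M⊥B given {T} in G with M→· removed — back-door holds.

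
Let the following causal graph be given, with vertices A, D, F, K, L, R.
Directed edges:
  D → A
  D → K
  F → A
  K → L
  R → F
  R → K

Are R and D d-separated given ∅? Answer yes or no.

Bayes-Ball from R | ∅ reaches {A,F,K,L}.
D ∉ reach(R|∅) ⇒ R ⊥ D | ∅.

Yes — R ⊥ D | ∅.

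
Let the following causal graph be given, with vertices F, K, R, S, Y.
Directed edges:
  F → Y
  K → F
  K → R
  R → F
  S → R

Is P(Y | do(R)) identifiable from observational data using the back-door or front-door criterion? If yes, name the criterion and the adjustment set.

P(Y|do(R)): backdoor, adjust for {K}.

desc(R)\{R}={F,Y}; candidates ⊆ {K,S}.
size 0: {}; under {} R still reaches {F,K,S,Y} ∋ Y.
{K}: R⊥Y given {K} in G with R→· removed — back-door holds.
P(Y|do(R)) = Σ_{K} P(Y|R,K)·P(K).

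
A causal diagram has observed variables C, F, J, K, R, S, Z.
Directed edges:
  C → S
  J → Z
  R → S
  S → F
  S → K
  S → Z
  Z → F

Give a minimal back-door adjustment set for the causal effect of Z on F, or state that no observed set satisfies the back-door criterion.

Z→F: minimal back-door set {S}.

desc(Z)\{Z}={F}; candidates ⊆ {C,J,K,R,S}.
size 0: {}; under {} Z still reaches {C,F,J,K,R,S} ∋ F.
{S}: Z⊥F given {S} in G with Z→· removed — back-door holds.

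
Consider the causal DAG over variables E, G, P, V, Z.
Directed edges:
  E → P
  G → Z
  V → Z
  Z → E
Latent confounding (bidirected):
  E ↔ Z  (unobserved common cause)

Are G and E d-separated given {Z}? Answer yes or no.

No — G and E are d-connected given {Z}.

Bayes-Ball from G | {Z} reaches {E,P,V}.
E ∈ reach(G|{Z}) ⇒ G ⊥̸ E | {Z}.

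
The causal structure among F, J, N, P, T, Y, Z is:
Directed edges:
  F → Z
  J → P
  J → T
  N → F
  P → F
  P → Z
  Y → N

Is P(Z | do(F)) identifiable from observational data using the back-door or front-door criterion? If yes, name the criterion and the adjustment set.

P(Z|do(F)): backdoor, adjust for {P}.

desc(F)\{F}={Z}; candidates ⊆ {J,N,P,T,Y}.
size 0: {}; under {} F still reaches {J,N,P,T,Y,Z} ∋ Z.
{P}: F⊥Z given {P} in G with F→· removed — back-door holds.
P(Z|do(F)) = Σ_{P} P(Z|F,P)·P(P).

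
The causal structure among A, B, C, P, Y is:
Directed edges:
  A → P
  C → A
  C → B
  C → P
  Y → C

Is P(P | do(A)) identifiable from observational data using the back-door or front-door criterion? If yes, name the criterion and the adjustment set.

desc(A)\{A}={P}; candidates ⊆ {B,C,Y}.
size 0: {}; under {} A still reaches {B,C,P,Y} ∋ P.
{C}: A⊥P given {C} in G with A→· removed — back-door holds.
P(P|do(A)) = Σ_{C} P(P|A,C)·P(C).

P(P|do(A)): backdoor, adjust for {C}.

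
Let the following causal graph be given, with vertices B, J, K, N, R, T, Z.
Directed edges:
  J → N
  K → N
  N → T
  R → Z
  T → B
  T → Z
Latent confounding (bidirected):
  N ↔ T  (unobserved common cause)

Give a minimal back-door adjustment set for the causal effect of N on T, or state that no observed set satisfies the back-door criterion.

N→T: no observed back-door set.

desc(N)\{N}={B,T,Z}; candidates ⊆ {J,K,R}.
N↔T: latent back-door arc(s) into N.
size 0: {}; under {} N still reaches {B,J,K,T,Z} ∋ T.
size 1: {J}, {K}, {R}; under {J} N still reaches {B,K,T,Z} ∋ T.
size 2: {J,K}, {J,R}, {K,R}; under {J,K} N still reaches {B,T,Z} ∋ T.
N↔T cannot be blocked by any observed set — no back-door set.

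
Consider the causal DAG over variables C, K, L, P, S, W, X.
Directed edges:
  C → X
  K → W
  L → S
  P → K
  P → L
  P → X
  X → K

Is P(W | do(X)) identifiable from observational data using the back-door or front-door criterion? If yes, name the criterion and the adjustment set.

P(W|do(X)): backdoor, adjust for {P}.

desc(X)\{X}={K,W}; candidates ⊆ {C,L,P,S}.
size 0: {}; under {} X still reaches {C,K,L,P,S,W} ∋ W.
{P}: X⊥W given {P} in G with X→· removed — back-door holds.
P(W|do(X)) = Σ_{P} P(W|X,P)·P(P).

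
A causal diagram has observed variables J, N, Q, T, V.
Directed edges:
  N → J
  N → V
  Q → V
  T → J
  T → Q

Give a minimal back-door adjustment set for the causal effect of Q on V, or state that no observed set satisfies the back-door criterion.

desc(Q)\{Q}={V}; candidates ⊆ {J,N,T}.
∅: Q⊥V given ∅ in G with Q→· removed — back-door holds.

Q→V: minimal back-door set ∅.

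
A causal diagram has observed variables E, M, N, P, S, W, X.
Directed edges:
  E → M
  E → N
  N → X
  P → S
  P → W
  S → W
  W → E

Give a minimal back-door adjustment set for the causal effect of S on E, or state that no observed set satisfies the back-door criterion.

desc(S)\{S}={E,M,N,W,X}; candidates ⊆ {P}.
size 0: {}; under {} S still reaches {E,M,N,P,W,X} ∋ E.
{P}: S⊥E given {P} in G with S→· removed — back-door holds.

S→E: minimal back-door set {P}.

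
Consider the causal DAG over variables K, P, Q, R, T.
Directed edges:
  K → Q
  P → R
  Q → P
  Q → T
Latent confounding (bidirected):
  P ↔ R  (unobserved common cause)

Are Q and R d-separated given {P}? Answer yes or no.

Bayes-Ball from Q | {P} reaches {K,R,T}.
R ∈ reach(Q|{P}) ⇒ Q ⊥̸ R | {P}.

No — Q and R are d-connected given {P}.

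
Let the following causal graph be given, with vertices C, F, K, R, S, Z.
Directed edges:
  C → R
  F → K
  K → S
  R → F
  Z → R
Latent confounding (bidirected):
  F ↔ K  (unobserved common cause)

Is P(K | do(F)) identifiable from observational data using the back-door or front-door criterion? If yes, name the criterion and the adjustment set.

desc(F)\{F}={K,S}; candidates ⊆ {C,R,Z}.
F↔K: latent back-door arc(s) into F.
size 0: {}; under {} F still reaches {C,K,R,S,Z} ∋ K.
size 1: {C}, {R}, {Z}; under {C} F still reaches {K,R,S,Z} ∋ K.
size 2: {C,R}, {C,Z}, {R,Z}; under {C,R} F still reaches {K,S} ∋ K.
F↔K cannot be blocked by any observed set — no back-door set.
No mediator lies on a directed F→…→K path.
Neither criterion identifies P(K|do(F)) in this graph.

P(K|do(F)): not identifiable (no BD/FD set).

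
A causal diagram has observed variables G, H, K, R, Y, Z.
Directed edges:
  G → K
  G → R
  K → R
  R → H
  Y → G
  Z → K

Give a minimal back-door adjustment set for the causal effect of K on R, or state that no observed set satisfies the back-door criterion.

K→R: minimal back-door set {G}.

desc(K)\{K}={H,R}; candidates ⊆ {G,Y,Z}.
size 0: {}; under {} K still reaches {G,H,R,Y,Z} ∋ R.
{G}: K⊥R given {G} in G with K→· removed — back-door holds.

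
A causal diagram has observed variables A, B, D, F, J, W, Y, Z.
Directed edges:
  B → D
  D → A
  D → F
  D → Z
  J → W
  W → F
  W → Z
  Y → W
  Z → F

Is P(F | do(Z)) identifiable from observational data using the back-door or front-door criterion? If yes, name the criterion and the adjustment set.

P(F|do(Z)): backdoor, adjust for {D, W}.

desc(Z)\{Z}={F}; candidates ⊆ {A,B,D,J,W,Y}.
size 0: {}; under {} Z still reaches {A,B,D,F,J,W,Y} ∋ F.
size 1: {A}, {B}, {D} …(+3); under {A} Z still reaches {B,D,F,J,W,Y} ∋ F.
{D,W}: Z⊥F given {D,W} in G with Z→· removed — back-door holds.
P(F|do(Z)) = Σ_{D,W} P(F|Z,D,W)·P(D,W).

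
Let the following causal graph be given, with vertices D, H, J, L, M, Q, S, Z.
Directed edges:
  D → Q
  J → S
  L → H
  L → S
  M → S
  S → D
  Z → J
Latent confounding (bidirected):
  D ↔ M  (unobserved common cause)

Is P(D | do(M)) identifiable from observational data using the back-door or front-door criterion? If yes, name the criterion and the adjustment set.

desc(M)\{M}={D,Q,S}; candidates ⊆ {H,J,L,Z}.
M↔D: latent back-door arc(s) into M.
size 0: {}; under {} M still reaches {D,Q} ∋ D.
size 1: {H}, {J}, {L} …(+1); under {H} M still reaches {D,Q} ∋ D.
size 2: {H,J}, {H,L}, {H,Z} …(+3); under {H,J} M still reaches {D,Q} ∋ D.
M↔D cannot be blocked by any observed set — no back-door set.
{S}: (i) intercepts every directed M→D path; (ii) no back-door M→{S}; (iii) {M} blocks every back-door {S}→D. Front-door holds.
P(D|do(M)) = Σ_{S} P(S|M) Σ_{M'} P(D|S,M')P(M').

P(D|do(M)): frontdoor, adjust for {S}.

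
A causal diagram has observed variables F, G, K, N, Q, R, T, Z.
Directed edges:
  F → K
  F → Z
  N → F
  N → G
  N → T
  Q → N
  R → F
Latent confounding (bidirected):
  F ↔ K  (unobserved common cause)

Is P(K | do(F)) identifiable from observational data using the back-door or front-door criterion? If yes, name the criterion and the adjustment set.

P(K|do(F)): not identifiable (no BD/FD set).

desc(F)\{F}={K,Z}; candidates ⊆ {G,N,Q,R,T}.
F↔K: latent back-door arc(s) into F.
size 0: {}; under {} F still reaches {G,K,N,Q,R,T} ∋ K.
size 1: {G}, {N}, {Q} …(+2); under {G} F still reaches {K,N,Q,R,T} ∋ K.
size 2: {G,N}, {G,Q}, {G,R} …(+7); under {G,N} F still reaches {K,R} ∋ K.
F↔K cannot be blocked by any observed set — no back-door set.
No mediator lies on a directed F→…→K path.
Neither criterion identifies P(K|do(F)) in this graph.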